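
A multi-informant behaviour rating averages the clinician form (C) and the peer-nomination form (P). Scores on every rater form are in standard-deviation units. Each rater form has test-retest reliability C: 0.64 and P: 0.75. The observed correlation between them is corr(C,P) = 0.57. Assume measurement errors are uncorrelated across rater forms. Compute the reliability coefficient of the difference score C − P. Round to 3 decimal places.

0.291

Var(C−P) = 1 + 1 − 2·0.57 = 2 − 1.14 = 0.86.
With uncorrelated errors the cross-covariances are all true-score covariance, so they carry over unchanged; only the diagonal terms shrink to ρᵢσᵢ².
True-score variance = [0.64 + 0.75] − 1.14 = 1.39 − 1.14 = 0.25.
Reliability = 0.25 / 0.86 = 0.291.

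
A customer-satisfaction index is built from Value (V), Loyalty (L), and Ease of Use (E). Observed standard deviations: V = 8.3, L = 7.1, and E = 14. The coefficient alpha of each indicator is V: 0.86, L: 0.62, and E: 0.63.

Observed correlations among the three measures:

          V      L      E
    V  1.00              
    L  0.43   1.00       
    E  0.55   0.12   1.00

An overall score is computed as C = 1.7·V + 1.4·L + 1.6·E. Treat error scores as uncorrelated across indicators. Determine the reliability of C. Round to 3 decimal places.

0.810

Var(C) = 1.7²·8.3² + 1.4²·7.1² + 1.6²·14² + 2·[2.38·8.3·7.1·0.43 + 2.72·8.3·14·0.55 + 2.24·7.1·14·0.12] = 799.656 + 521.726 = 1321.38.
Under uncorrelated errors the observed covariances equal the true-score covariances, so only the own-variance terms attenuate.
True-score variance = [1.7²·8.3²·0.86 + 1.4²·7.1²·0.62 + 1.6²·14²·0.63] + 521.726 = 548.586 + 521.726 = 1070.31.
Reliability = 1070.31 / 1321.38 = 0.810.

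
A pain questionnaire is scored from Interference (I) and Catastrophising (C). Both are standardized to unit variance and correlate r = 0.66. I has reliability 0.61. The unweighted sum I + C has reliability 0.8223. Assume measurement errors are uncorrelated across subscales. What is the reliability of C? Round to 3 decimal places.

0.800

Var(I+C) = 2 + 2·0.66 = 3.320.
True-score variance = ρ_I + ρ_C + 2·0.66, so 0.8223 = (0.61 + ρ_C + 1.32) / 3.320.
ρ_C = 0.8223·3.320 − 0.61 − 1.32 = 0.800.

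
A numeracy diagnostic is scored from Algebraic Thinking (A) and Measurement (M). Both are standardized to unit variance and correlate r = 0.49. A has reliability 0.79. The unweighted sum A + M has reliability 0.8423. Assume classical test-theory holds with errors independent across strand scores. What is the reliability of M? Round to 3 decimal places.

Var(A+M) = 2 + 2·0.49 = 2.980.
True-score variance = ρ_A + ρ_M + 2·0.49, so 0.8423 = (0.79 + ρ_M + 0.98) / 2.980.
ρ_M = 0.8423·2.980 − 0.79 − 0.98 = 0.740.

0.740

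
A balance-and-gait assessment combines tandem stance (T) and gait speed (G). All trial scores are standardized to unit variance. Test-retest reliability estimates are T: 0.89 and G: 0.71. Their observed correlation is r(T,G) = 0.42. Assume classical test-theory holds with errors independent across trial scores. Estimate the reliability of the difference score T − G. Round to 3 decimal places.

Var(T−G) = 1 + 1 − 2·0.42 = 2 − 0.84 = 1.16.
With uncorrelated errors the cross-covariances are all true-score covariance, so they carry over unchanged; only the diagonal terms shrink to ρᵢσᵢ².
True-score variance = [0.89 + 0.71] − 0.84 = 1.6 − 0.84 = 0.76.
Reliability = 0.76 / 1.16 = 0.655.

0.655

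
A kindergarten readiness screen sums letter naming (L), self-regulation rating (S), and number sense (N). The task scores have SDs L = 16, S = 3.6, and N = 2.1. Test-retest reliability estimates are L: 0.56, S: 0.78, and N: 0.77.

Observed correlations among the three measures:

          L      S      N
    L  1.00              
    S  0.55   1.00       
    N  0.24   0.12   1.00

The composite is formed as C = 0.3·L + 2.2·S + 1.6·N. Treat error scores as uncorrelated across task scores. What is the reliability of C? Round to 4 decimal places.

Var(C) = 0.3²·16² + 2.2²·3.6² + 1.6²·2.1² + 2·[0.66·16·3.6·0.55 + 0.48·16·2.1·0.24 + 3.52·3.6·2.1·0.12] = 97.056 + 55.9457 = 153.002.
Under uncorrelated errors the observed covariances equal the true-score covariances, so only the own-variance terms attenuate.
True-score variance = [0.3²·16²·0.56 + 2.2²·3.6²·0.78 + 1.6²·2.1²·0.77] + 55.9457 = 70.522 + 55.9457 = 126.468.
Reliability = 126.468 / 153.002 = 0.8266.

0.8266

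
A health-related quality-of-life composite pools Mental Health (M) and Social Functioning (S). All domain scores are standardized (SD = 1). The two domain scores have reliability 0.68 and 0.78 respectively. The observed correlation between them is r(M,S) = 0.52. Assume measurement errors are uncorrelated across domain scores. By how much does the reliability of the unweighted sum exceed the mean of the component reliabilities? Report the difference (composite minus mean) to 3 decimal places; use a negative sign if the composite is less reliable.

Var(sum) = 2 + 1.04 = 3.04; true-score variance = 1.46 + 1.04 = 2.5; composite reliability = 0.8224.
Mean component reliability = 0.7300.
Difference = 0.8224 − 0.7300 = 0.092.

0.092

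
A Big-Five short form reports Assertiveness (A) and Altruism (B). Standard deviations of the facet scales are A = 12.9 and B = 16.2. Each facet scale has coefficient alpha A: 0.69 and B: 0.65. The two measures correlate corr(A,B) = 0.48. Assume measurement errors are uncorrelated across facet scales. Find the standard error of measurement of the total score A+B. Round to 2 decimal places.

Var(total) = 428.85 + 200.621 = 629.471.
True-score variance = 285.409 + 200.621 = 486.03, so reliability = 0.7721.
Error variance = 629.471 − 486.03 = 143.441; SEM = √143.441 = 11.98.

11.98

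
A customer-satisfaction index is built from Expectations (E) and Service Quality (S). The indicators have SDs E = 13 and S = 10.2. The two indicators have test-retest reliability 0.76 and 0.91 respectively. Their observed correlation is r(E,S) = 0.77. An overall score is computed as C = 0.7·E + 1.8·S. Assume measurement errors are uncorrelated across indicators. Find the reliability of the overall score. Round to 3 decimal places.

Var(C) = 0.7²·13² + 1.8²·10.2² + 2·[1.26·13·10.2·0.77] = 419.9 + 257.297 = 677.197.
Because errors are independent across components, Cov(Tᵢ,Tⱼ) = Cov(Xᵢ,Xⱼ); the off-diagonal part of the true-score variance is the same as above.
True-score variance = [0.7²·13²·0.76 + 1.8²·10.2²·0.91] + 257.297 = 369.687 + 257.297 = 626.984.
Reliability = 626.984 / 677.197 = 0.926.

0.926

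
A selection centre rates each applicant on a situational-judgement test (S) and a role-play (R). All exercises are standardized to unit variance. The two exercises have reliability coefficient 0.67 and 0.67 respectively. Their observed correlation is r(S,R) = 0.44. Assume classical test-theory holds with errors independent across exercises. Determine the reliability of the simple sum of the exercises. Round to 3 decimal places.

Var(S+R) = 2 + 2·[0.44] = 2 + 0.88 = 2.88.
Under uncorrelated errors the observed covariances equal the true-score covariances, so only the own-variance terms attenuate.
True-score variance = [0.67 + 0.67] + 0.88 = 1.34 + 0.88 = 2.22.
Reliability = 2.22 / 2.88 = 0.771.

0.771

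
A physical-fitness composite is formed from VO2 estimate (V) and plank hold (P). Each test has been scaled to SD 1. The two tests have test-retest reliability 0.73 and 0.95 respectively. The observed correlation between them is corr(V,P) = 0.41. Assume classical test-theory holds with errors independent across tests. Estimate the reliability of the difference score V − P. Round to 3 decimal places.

Var(V−P) = 1 + 1 − 2·0.41 = 2 − 0.82 = 1.18.
Under uncorrelated errors the observed covariances equal the true-score covariances, so only the own-variance terms attenuate.
True-score variance = [0.73 + 0.95] − 0.82 = 1.68 − 0.82 = 0.86.
Reliability = 0.86 / 1.18 = 0.729.

0.729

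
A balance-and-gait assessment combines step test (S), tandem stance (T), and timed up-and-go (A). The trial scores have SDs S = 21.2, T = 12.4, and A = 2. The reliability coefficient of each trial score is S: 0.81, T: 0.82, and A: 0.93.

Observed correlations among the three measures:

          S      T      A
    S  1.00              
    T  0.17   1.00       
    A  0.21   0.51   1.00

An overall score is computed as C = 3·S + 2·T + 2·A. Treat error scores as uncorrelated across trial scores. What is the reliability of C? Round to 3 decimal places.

Var(C) = 3²·21.2² + 2²·12.4² + 2²·2² + 2·[6·21.2·12.4·0.17 + 6·21.2·2·0.21 + 4·12.4·2·0.51] = 4676 + 744.307 = 5420.31.
Because errors are independent across components, Cov(Tᵢ,Tⱼ) = Cov(Xᵢ,Xⱼ); the off-diagonal part of the true-score variance is the same as above.
True-score variance = [3²·21.2²·0.81 + 2²·12.4²·0.82 + 2²·2²·0.93] + 744.307 = 3795.63 + 744.307 = 4539.94.
Reliability = 4539.94 / 5420.31 = 0.838.

0.838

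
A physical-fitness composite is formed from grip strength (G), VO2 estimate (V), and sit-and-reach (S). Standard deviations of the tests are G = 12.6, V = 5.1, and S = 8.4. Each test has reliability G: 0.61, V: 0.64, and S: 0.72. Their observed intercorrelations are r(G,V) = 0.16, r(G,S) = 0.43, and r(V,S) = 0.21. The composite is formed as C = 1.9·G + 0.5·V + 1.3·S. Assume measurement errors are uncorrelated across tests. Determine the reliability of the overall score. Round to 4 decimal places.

0.7285

Var(C) = 1.9²·12.6² + 0.5²·5.1² + 1.3²·8.4² + 2·[0.95·12.6·5.1·0.16 + 2.47·12.6·8.4·0.43 + 0.65·5.1·8.4·0.21] = 698.872 + 256.056 = 954.928.
Because errors are independent across components, Cov(Tᵢ,Tⱼ) = Cov(Xᵢ,Xⱼ); the off-diagonal part of the true-score variance is the same as above.
True-score variance = [1.9²·12.6²·0.61 + 0.5²·5.1²·0.64 + 1.3²·8.4²·0.72] + 256.056 = 439.624 + 256.056 = 695.68.
Reliability = 695.68 / 954.928 = 0.7285.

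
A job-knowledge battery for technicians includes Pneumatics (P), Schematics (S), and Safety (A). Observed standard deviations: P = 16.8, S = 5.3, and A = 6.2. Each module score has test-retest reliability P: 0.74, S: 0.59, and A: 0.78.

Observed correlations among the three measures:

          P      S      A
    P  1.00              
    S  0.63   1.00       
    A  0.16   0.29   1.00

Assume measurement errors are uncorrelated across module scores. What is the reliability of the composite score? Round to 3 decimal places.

Var(P+S+A) = 16.8² + 5.3² + 6.2² + 2·[16.8·5.3·0.63 + 16.8·6.2·0.16 + 5.3·6.2·0.29] = 348.77 + 164.58 = 513.35.
Because errors are independent across components, Cov(Tᵢ,Tⱼ) = Cov(Xᵢ,Xⱼ); the off-diagonal part of the true-score variance is the same as above.
True-score variance = [16.8²·0.74 + 5.3²·0.59 + 6.2²·0.78] + 164.58 = 255.414 + 164.58 = 419.994.
Reliability = 419.994 / 513.35 = 0.818.

0.818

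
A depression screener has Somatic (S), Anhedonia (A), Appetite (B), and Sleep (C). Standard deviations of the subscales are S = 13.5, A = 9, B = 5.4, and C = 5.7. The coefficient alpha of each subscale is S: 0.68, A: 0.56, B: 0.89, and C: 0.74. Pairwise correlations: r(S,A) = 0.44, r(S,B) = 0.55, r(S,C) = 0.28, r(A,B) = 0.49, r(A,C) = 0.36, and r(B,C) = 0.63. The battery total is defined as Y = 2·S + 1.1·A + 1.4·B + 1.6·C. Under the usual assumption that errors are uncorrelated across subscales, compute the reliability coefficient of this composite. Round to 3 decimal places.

Var(Y) = 2²·13.5² + 1.1²·9² + 1.4²·5.4² + 1.6²·5.7² + 2·[2.2·13.5·9·0.44 + 2.8·13.5·5.4·0.55 + 3.2·13.5·5.7·0.28 + 1.54·9·5.4·0.49 + 1.76·9·5.7·0.36 + 2.24·5.4·5.7·0.63] = 967.338 + 822.878 = 1790.22.
Because errors are independent across components, Cov(Tᵢ,Tⱼ) = Cov(Xᵢ,Xⱼ); the off-diagonal part of the true-score variance is the same as above.
True-score variance = [2²·13.5²·0.68 + 1.1²·9²·0.56 + 1.4²·5.4²·0.89 + 1.6²·5.7²·0.74] + 822.878 = 663.021 + 822.878 = 1485.9.
Reliability = 1485.9 / 1790.22 = 0.830.

0.830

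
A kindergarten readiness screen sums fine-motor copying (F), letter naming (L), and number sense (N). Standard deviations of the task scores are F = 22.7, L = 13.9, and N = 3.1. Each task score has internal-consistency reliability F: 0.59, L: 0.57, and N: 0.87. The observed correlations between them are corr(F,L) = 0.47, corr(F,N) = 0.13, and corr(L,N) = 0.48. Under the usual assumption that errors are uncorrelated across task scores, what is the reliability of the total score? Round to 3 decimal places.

Var(F+L+N) = 22.7² + 13.9² + 3.1² + 2·[22.7·13.9·0.47 + 22.7·3.1·0.13 + 13.9·3.1·0.48] = 718.11 + 356.261 = 1074.37.
Under uncorrelated errors the observed covariances equal the true-score covariances, so only the own-variance terms attenuate.
True-score variance = [22.7²·0.59 + 13.9²·0.57 + 3.1²·0.87] + 356.261 = 422.512 + 356.261 = 778.772.
Reliability = 778.772 / 1074.37 = 0.725.

0.725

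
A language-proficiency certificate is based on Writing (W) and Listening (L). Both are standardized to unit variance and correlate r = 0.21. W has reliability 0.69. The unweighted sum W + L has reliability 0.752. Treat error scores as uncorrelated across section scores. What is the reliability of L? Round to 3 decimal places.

0.710

Var(W+L) = 2 + 2·0.21 = 2.420.
True-score variance = ρ_W + ρ_L + 2·0.21, so 0.752 = (0.69 + ρ_L + 0.42) / 2.420.
ρ_L = 0.752·2.420 − 0.69 − 0.42 = 0.710.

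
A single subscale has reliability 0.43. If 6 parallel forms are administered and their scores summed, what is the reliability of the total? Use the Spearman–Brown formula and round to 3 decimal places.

ρ_k = kρ / (1 + (k−1)ρ) = 6·0.43 / (1 + 5·0.43) = 2.580 / 3.150 = 0.819.

0.819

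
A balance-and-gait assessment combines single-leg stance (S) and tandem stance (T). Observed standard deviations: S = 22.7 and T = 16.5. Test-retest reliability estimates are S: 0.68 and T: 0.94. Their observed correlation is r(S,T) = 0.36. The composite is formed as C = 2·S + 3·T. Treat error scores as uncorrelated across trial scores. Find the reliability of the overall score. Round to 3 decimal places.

0.868

Var(C) = 2²·22.7² + 3²·16.5² + 2·[6·22.7·16.5·0.36] = 4511.41 + 1618.06 = 6129.47.
With uncorrelated errors the cross-covariances are all true-score covariance, so they carry over unchanged; only the diagonal terms shrink to ρᵢσᵢ².
True-score variance = [2²·22.7²·0.68 + 3²·16.5²·0.94] + 1618.06 = 3704.82 + 1618.06 = 5322.88.
Reliability = 5322.88 / 6129.47 = 0.868.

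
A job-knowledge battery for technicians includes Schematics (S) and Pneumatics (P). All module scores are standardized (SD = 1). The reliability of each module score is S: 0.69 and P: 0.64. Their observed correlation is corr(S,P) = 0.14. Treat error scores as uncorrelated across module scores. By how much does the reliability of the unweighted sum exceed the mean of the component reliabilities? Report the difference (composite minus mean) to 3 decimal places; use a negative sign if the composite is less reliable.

0.041

Var(sum) = 2 + 0.28 = 2.28; true-score variance = 1.33 + 0.28 = 1.61; composite reliability = 0.7061.
Mean component reliability = 0.6650.
Difference = 0.7061 − 0.6650 = 0.041.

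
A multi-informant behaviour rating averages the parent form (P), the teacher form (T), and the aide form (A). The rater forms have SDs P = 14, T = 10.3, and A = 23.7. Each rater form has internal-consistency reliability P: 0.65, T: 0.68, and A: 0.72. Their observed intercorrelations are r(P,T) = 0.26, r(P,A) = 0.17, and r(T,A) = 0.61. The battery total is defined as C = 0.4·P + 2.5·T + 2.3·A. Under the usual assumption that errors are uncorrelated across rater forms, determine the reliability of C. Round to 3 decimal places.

0.810

Var(C) = 0.4²·14² + 2.5²·10.3² + 2.3²·23.7² + 2·[14·10.3·0.26 + 0.92·14·23.7·0.17 + 5.75·10.3·23.7·0.61] = 3665.76 + 1891.2 = 5556.97.
Because errors are independent across components, Cov(Tᵢ,Tⱼ) = Cov(Xᵢ,Xⱼ); the off-diagonal part of the true-score variance is the same as above.
True-score variance = [0.4²·14²·0.65 + 2.5²·10.3²·0.68 + 2.3²·23.7²·0.72] + 1891.2 = 2610.63 + 1891.2 = 4501.83.
Reliability = 4501.83 / 5556.97 = 0.810.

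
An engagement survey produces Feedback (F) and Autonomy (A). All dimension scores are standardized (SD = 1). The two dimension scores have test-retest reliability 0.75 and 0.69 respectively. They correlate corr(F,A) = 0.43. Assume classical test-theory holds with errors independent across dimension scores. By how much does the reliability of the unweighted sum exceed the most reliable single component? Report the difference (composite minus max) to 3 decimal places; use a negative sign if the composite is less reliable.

Var(sum) = 2 + 0.86 = 2.86; true-score variance = 1.44 + 0.86 = 2.3; composite reliability = 0.8042.
Max component reliability = 0.7500.
Difference = 0.8042 − 0.7500 = 0.054.

0.054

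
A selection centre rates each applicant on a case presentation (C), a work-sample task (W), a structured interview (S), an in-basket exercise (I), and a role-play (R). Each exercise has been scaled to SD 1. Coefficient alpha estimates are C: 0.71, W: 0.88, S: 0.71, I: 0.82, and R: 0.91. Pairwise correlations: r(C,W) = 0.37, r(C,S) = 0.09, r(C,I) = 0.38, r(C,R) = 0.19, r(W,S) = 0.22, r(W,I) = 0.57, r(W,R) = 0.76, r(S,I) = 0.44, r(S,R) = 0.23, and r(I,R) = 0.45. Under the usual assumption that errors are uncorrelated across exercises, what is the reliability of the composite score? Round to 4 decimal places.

0.9218

Var(C+W+S+I+R) = 5 + 2·[0.37 + 0.09 + 0.38 + 0.19 + 0.22 + 0.57 + 0.76 + 0.44 + 0.23 + 0.45] = 5 + 7.4 = 12.4.
Under uncorrelated errors the observed covariances equal the true-score covariances, so only the own-variance terms attenuate.
True-score variance = [0.71 + 0.88 + 0.71 + 0.82 + 0.91] + 7.4 = 4.03 + 7.4 = 11.43.
Reliability = 11.43 / 12.4 = 0.9218.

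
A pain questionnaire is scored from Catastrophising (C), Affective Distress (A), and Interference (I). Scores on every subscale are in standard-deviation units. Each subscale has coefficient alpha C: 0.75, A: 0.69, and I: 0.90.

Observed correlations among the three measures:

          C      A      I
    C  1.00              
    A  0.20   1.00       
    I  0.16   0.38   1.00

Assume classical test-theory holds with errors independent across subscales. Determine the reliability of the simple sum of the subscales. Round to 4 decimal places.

Var(C+A+I) = 3 + 2·[0.20 + 0.16 + 0.38] = 3 + 1.48 = 4.48.
With uncorrelated errors the cross-covariances are all true-score covariance, so they carry over unchanged; only the diagonal terms shrink to ρᵢσᵢ².
True-score variance = [0.75 + 0.69 + 0.90] + 1.48 = 2.34 + 1.48 = 3.82.
Reliability = 3.82 / 4.48 = 0.8527.

0.8527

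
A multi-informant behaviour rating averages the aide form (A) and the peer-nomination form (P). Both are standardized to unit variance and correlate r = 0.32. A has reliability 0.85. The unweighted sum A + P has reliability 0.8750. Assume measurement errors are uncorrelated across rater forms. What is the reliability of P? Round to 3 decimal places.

Var(A+P) = 2 + 2·0.32 = 2.640.
True-score variance = ρ_A + ρ_P + 2·0.32, so 0.8750 = (0.85 + ρ_P + 0.64) / 2.640.
ρ_P = 0.8750·2.640 − 0.85 − 0.64 = 0.820.

0.820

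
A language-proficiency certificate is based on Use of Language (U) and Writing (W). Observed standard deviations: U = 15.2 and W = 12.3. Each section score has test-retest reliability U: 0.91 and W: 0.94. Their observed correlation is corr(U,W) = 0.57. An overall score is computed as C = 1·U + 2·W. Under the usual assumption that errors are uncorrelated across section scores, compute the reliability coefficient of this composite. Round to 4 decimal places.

0.9548

Var(C) = 15.2² + 2²·12.3² + 2·[2·15.2·12.3·0.57] = 836.2 + 426.269 = 1262.47.
Because errors are independent across components, Cov(Tᵢ,Tⱼ) = Cov(Xᵢ,Xⱼ); the off-diagonal part of the true-score variance is the same as above.
True-score variance = [15.2²·0.91 + 2²·12.3²·0.94] + 426.269 = 779.097 + 426.269 = 1205.37.
Reliability = 1205.37 / 1262.47 = 0.9548.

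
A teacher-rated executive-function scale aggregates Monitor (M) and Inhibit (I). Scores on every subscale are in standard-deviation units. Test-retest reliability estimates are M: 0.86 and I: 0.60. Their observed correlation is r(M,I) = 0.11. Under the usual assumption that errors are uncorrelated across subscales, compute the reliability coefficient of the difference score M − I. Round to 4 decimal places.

0.6966

Var(M−I) = 1 + 1 − 2·0.11 = 2 − 0.22 = 1.78.
Because errors are independent across components, Cov(Tᵢ,Tⱼ) = Cov(Xᵢ,Xⱼ); the off-diagonal part of the true-score variance is the same as above.
True-score variance = [0.86 + 0.60] − 0.22 = 1.46 − 0.22 = 1.24.
Reliability = 1.24 / 1.78 = 0.6966.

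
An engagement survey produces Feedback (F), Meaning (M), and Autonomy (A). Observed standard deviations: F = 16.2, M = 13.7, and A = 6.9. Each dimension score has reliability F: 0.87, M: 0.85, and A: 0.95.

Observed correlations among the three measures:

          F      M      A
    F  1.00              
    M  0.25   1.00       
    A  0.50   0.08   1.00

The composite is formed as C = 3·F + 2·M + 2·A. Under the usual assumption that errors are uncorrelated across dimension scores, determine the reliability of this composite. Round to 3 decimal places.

Var(C) = 3²·16.2² + 2²·13.7² + 2²·6.9² + 2·[6·16.2·13.7·0.25 + 6·16.2·6.9·0.50 + 4·13.7·6.9·0.08] = 3303.16 + 1397 = 4700.16.
Because errors are independent across components, Cov(Tᵢ,Tⱼ) = Cov(Xᵢ,Xⱼ); the off-diagonal part of the true-score variance is the same as above.
True-score variance = [3²·16.2²·0.87 + 2²·13.7²·0.85 + 2²·6.9²·0.95] + 1397 = 2873.97 + 1397 = 4270.97.
Reliability = 4270.97 / 4700.16 = 0.909.

0.909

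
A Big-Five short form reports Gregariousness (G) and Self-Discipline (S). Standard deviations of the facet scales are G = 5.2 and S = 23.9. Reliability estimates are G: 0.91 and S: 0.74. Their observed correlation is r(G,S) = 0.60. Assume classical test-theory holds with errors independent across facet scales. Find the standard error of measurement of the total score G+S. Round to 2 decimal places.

Var(total) = 598.25 + 149.136 = 747.386.
True-score variance = 447.302 + 149.136 = 596.438, so reliability = 0.7980.
Error variance = 747.386 − 596.438 = 150.948; SEM = √150.948 = 12.29.

12.29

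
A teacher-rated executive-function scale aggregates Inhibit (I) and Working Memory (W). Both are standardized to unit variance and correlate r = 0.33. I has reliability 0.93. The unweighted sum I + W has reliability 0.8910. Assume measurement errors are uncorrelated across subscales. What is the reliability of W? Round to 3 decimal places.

0.780

Var(I+W) = 2 + 2·0.33 = 2.660.
True-score variance = ρ_I + ρ_W + 2·0.33, so 0.8910 = (0.93 + ρ_W + 0.66) / 2.660.
ρ_W = 0.8910·2.660 − 0.93 − 0.66 = 0.780.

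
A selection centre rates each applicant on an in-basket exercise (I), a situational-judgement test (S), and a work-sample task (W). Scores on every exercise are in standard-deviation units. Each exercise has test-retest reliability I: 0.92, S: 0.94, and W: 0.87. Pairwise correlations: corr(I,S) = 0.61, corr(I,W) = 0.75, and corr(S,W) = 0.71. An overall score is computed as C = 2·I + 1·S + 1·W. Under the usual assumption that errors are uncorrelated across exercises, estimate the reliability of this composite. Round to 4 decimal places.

Var(C) = 2² + 1 + 1 + 2·[2·0.61 + 2·0.75 + 0.71] = 6 + 6.86 = 12.86.
With uncorrelated errors the cross-covariances are all true-score covariance, so they carry over unchanged; only the diagonal terms shrink to ρᵢσᵢ².
True-score variance = [2²·0.92 + 0.94 + 0.87] + 6.86 = 5.49 + 6.86 = 12.35.
Reliability = 12.35 / 12.86 = 0.9603.

0.9603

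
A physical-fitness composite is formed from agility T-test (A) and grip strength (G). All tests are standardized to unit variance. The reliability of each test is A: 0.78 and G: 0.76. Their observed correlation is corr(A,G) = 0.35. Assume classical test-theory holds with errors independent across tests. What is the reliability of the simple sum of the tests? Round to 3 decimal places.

0.830

Var(A+G) = 2 + 2·[0.35] = 2 + 0.7 = 2.7.
Because errors are independent across components, Cov(Tᵢ,Tⱼ) = Cov(Xᵢ,Xⱼ); the off-diagonal part of the true-score variance is the same as above.
True-score variance = [0.78 + 0.76] + 0.7 = 1.54 + 0.7 = 2.24.
Reliability = 2.24 / 2.7 = 0.830.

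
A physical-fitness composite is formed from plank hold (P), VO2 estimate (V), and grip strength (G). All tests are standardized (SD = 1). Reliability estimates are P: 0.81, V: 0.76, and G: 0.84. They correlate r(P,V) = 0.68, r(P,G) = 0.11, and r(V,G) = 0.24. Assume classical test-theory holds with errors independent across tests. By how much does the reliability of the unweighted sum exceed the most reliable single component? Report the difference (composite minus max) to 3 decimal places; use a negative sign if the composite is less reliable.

0.043

Var(sum) = 3 + 2.06 = 5.06; true-score variance = 2.41 + 2.06 = 4.47; composite reliability = 0.8834.
Max component reliability = 0.8400.
Difference = 0.8834 − 0.8400 = 0.043.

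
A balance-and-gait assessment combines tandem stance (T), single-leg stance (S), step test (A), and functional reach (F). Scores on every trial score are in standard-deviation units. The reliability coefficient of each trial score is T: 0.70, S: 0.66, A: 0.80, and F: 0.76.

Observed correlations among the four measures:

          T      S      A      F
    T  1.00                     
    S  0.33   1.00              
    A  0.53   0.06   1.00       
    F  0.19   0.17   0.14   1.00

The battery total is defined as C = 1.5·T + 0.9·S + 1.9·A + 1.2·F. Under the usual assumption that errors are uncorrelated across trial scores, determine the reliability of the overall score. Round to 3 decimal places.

Var(C) = 1.5² + 0.9² + 1.9² + 1.2² + 2·[1.35·0.33 + 2.85·0.53 + 1.8·0.19 + 1.71·0.06 + 1.08·0.17 + 2.28·0.14] = 8.11 + 5.8068 = 13.9168.
With uncorrelated errors the cross-covariances are all true-score covariance, so they carry over unchanged; only the diagonal terms shrink to ρᵢσᵢ².
True-score variance = [1.5²·0.70 + 0.9²·0.66 + 1.9²·0.80 + 1.2²·0.76] + 5.8068 = 6.092 + 5.8068 = 11.8988.
Reliability = 11.8988 / 13.9168 = 0.855.

0.855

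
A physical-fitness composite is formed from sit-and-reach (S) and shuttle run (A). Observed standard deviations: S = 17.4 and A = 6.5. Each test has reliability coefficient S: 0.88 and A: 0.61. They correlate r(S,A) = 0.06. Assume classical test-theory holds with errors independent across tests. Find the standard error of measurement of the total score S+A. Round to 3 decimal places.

7.267

Var(total) = 345.01 + 13.572 = 358.582.
True-score variance = 292.201 + 13.572 = 305.773, so reliability = 0.8527.
Error variance = 358.582 − 305.773 = 52.8087; SEM = √52.8087 = 7.267.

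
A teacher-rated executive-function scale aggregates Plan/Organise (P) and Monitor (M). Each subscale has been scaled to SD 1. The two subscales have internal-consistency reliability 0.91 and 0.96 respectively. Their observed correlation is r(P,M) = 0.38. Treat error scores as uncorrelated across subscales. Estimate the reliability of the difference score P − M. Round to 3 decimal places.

Var(P−M) = 1 + 1 − 2·0.38 = 2 − 0.76 = 1.24.
Because errors are independent across components, Cov(Tᵢ,Tⱼ) = Cov(Xᵢ,Xⱼ); the off-diagonal part of the true-score variance is the same as above.
True-score variance = [0.91 + 0.96] − 0.76 = 1.87 − 0.76 = 1.11.
Reliability = 1.11 / 1.24 = 0.895.

0.895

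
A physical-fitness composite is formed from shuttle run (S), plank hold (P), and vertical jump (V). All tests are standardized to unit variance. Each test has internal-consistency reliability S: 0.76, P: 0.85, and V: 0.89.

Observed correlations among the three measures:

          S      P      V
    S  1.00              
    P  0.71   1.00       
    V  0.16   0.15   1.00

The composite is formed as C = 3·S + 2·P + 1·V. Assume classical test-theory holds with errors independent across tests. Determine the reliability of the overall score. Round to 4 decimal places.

Var(C) = 3² + 2² + 1 + 2·[6·0.71 + 3·0.16 + 2·0.15] = 14 + 10.08 = 24.08.
Because errors are independent across components, Cov(Tᵢ,Tⱼ) = Cov(Xᵢ,Xⱼ); the off-diagonal part of the true-score variance is the same as above.
True-score variance = [3²·0.76 + 2²·0.85 + 0.89] + 10.08 = 11.13 + 10.08 = 21.21.
Reliability = 21.21 / 24.08 = 0.8808.

0.8808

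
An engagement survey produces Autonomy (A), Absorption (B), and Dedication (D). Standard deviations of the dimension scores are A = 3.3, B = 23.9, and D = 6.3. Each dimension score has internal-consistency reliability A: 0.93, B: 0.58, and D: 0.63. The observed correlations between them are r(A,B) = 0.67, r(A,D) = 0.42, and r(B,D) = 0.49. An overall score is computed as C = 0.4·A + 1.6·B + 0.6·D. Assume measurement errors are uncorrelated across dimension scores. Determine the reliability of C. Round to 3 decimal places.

Var(C) = 0.4²·3.3² + 1.6²·23.9² + 0.6²·6.3² + 2·[0.64·3.3·23.9·0.67 + 0.24·3.3·6.3·0.42 + 0.96·23.9·6.3·0.49] = 1478.33 + 213.486 = 1691.81.
With uncorrelated errors the cross-covariances are all true-score covariance, so they carry over unchanged; only the diagonal terms shrink to ρᵢσᵢ².
True-score variance = [0.4²·3.3²·0.93 + 1.6²·23.9²·0.58 + 0.6²·6.3²·0.63] + 213.486 = 858.755 + 213.486 = 1072.24.
Reliability = 1072.24 / 1691.81 = 0.634.

0.634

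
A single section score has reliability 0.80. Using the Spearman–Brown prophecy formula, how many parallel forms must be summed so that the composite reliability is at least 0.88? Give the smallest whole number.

2

k ≥ ρ*(1−ρ₁)/(ρ₁(1−ρ*)) = 0.88·0.20 / (0.80·0.12) = 1.833.
Smallest integer k = 2.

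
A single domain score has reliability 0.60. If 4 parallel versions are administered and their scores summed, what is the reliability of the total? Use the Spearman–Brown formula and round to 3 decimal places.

0.857

ρ_k = kρ / (1 + (k−1)ρ) = 4·0.60 / (1 + 3·0.60) = 2.400 / 2.800 = 0.857.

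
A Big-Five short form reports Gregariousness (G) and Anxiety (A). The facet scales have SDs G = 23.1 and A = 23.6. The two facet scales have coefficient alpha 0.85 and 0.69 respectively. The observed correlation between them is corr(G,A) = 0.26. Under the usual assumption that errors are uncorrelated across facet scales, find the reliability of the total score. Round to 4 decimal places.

0.8161

Var(G+A) = 23.1² + 23.6² + 2·[23.1·23.6·0.26] = 1090.57 + 283.483 = 1374.05.
With uncorrelated errors the cross-covariances are all true-score covariance, so they carry over unchanged; only the diagonal terms shrink to ρᵢσᵢ².
True-score variance = [23.1²·0.85 + 23.6²·0.69] + 283.483 = 837.871 + 283.483 = 1121.35.
Reliability = 1121.35 / 1374.05 = 0.8161.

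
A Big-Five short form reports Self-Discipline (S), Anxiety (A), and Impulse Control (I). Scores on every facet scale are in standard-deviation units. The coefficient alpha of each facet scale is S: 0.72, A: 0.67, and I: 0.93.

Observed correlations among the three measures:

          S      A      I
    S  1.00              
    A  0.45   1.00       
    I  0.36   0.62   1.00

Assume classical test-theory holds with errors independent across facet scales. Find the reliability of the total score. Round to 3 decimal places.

0.884

Var(S+A+I) = 3 + 2·[0.45 + 0.36 + 0.62] = 3 + 2.86 = 5.86.
Because errors are independent across components, Cov(Tᵢ,Tⱼ) = Cov(Xᵢ,Xⱼ); the off-diagonal part of the true-score variance is the same as above.
True-score variance = [0.72 + 0.67 + 0.93] + 2.86 = 2.32 + 2.86 = 5.18.
Reliability = 5.18 / 5.86 = 0.884.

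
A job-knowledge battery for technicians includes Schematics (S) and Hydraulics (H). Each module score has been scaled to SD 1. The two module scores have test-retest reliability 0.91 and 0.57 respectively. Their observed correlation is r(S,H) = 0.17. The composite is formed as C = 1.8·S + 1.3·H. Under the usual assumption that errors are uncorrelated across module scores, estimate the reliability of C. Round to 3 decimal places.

Var(C) = 1.8² + 1.3² + 2·[2.34·0.17] = 4.93 + 0.7956 = 5.7256.
Because errors are independent across components, Cov(Tᵢ,Tⱼ) = Cov(Xᵢ,Xⱼ); the off-diagonal part of the true-score variance is the same as above.
True-score variance = [1.8²·0.91 + 1.3²·0.57] + 0.7956 = 3.9117 + 0.7956 = 4.7073.
Reliability = 4.7073 / 5.7256 = 0.822.

0.822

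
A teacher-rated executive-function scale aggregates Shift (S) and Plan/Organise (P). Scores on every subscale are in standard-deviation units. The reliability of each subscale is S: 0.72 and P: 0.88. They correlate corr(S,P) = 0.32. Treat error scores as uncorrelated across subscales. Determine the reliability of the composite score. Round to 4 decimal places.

0.8485

Var(S+P) = 2 + 2·[0.32] = 2 + 0.64 = 2.64.
Because errors are independent across components, Cov(Tᵢ,Tⱼ) = Cov(Xᵢ,Xⱼ); the off-diagonal part of the true-score variance is the same as above.
True-score variance = [0.72 + 0.88] + 0.64 = 1.6 + 0.64 = 2.24.
Reliability = 2.24 / 2.64 = 0.8485.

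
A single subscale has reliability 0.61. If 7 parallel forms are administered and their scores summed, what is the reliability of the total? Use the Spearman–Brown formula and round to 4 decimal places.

ρ_k = kρ / (1 + (k−1)ρ) = 7·0.61 / (1 + 6·0.61) = 4.270 / 4.660 = 0.9163.

0.9163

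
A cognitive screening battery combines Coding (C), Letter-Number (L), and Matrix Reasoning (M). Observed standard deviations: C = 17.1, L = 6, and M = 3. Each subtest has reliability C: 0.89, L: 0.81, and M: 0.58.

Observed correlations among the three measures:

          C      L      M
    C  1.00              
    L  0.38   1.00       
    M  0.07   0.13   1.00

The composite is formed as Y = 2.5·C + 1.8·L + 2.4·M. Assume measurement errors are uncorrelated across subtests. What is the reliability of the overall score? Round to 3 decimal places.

Var(Y) = 2.5²·17.1² + 1.8²·6² + 2.4²·3² + 2·[4.5·17.1·6·0.38 + 6·17.1·3·0.07 + 4.32·6·3·0.13] = 1996.04 + 414.202 = 2410.24.
Under uncorrelated errors the observed covariances equal the true-score covariances, so only the own-variance terms attenuate.
True-score variance = [2.5²·17.1²·0.89 + 1.8²·6²·0.81 + 2.4²·3²·0.58] + 414.202 = 1751.08 + 414.202 = 2165.28.
Reliability = 2165.28 / 2410.24 = 0.898.

0.898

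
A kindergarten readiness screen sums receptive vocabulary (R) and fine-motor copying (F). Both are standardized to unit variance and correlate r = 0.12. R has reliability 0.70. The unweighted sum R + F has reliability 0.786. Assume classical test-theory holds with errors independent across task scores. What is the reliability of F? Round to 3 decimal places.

0.821

Var(R+F) = 2 + 2·0.12 = 2.240.
True-score variance = ρ_R + ρ_F + 2·0.12, so 0.786 = (0.70 + ρ_F + 0.24) / 2.240.
ρ_F = 0.786·2.240 − 0.70 − 0.24 = 0.821.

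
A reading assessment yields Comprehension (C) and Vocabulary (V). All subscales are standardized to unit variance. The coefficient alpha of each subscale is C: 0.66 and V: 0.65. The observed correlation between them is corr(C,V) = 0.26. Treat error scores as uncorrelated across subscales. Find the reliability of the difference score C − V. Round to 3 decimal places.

0.534

Var(C−V) = 1 + 1 − 2·0.26 = 2 − 0.52 = 1.48.
Under uncorrelated errors the observed covariances equal the true-score covariances, so only the own-variance terms attenuate.
True-score variance = [0.66 + 0.65] − 0.52 = 1.31 − 0.52 = 0.79.
Reliability = 0.79 / 1.48 = 0.534.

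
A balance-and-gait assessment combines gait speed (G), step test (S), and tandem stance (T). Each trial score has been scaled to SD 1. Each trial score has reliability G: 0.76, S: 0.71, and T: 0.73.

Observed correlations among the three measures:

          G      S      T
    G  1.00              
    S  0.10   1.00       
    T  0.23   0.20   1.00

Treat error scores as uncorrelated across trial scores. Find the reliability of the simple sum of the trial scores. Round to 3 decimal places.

Var(G+S+T) = 3 + 2·[0.10 + 0.23 + 0.20] = 3 + 1.06 = 4.06.
Because errors are independent across components, Cov(Tᵢ,Tⱼ) = Cov(Xᵢ,Xⱼ); the off-diagonal part of the true-score variance is the same as above.
True-score variance = [0.76 + 0.71 + 0.73] + 1.06 = 2.2 + 1.06 = 3.26.
Reliability = 3.26 / 4.06 = 0.803.

0.803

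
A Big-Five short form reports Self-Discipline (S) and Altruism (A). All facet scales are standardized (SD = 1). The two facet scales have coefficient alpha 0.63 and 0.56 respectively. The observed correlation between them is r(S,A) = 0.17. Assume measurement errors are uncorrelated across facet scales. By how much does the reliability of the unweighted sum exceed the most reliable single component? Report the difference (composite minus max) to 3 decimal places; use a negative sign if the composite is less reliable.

Var(sum) = 2 + 0.34 = 2.34; true-score variance = 1.19 + 0.34 = 1.53; composite reliability = 0.6538.
Max component reliability = 0.6300.
Difference = 0.6538 − 0.6300 = 0.024.

0.024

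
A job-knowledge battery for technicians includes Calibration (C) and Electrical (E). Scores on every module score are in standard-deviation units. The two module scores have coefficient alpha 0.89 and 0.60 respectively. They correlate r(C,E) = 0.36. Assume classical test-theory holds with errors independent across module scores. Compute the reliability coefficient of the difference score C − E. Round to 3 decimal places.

0.602

Var(C−E) = 1 + 1 − 2·0.36 = 2 − 0.72 = 1.28.
With uncorrelated errors the cross-covariances are all true-score covariance, so they carry over unchanged; only the diagonal terms shrink to ρᵢσᵢ².
True-score variance = [0.89 + 0.60] − 0.72 = 1.49 − 0.72 = 0.77.
Reliability = 0.77 / 1.28 = 0.602.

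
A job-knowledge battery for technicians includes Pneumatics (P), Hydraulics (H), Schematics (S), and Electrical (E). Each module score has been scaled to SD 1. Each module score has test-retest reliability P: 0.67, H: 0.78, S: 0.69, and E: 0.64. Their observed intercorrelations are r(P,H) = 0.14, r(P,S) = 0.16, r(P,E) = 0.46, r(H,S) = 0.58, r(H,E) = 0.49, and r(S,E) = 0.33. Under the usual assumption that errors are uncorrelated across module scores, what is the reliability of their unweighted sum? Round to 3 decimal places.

Var(P+H+S+E) = 4 + 2·[0.14 + 0.16 + 0.46 + 0.58 + 0.49 + 0.33] = 4 + 4.32 = 8.32.
With uncorrelated errors the cross-covariances are all true-score covariance, so they carry over unchanged; only the diagonal terms shrink to ρᵢσᵢ².
True-score variance = [0.67 + 0.78 + 0.69 + 0.64] + 4.32 = 2.78 + 4.32 = 7.1.
Reliability = 7.1 / 8.32 = 0.853.

0.853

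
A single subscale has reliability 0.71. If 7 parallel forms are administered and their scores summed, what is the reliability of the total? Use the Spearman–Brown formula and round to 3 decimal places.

0.945

ρ_k = kρ / (1 + (k−1)ρ) = 7·0.71 / (1 + 6·0.71) = 4.970 / 5.260 = 0.945.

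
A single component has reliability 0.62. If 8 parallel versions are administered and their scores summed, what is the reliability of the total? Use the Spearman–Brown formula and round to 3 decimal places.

ρ_k = kρ / (1 + (k−1)ρ) = 8·0.62 / (1 + 7·0.62) = 4.960 / 5.340 = 0.929.

0.929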